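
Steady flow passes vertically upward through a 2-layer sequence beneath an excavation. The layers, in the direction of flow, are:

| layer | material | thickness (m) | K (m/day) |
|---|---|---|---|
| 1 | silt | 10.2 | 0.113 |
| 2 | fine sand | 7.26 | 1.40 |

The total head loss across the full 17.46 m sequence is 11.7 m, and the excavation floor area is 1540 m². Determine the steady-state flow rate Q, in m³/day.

189

Flow is perpendicular to layering, so the layers act in series and the equivalent K is the thickness-weighted harmonic mean.
Total thickness L = 10.2 + 7.26 = 17.46 m.
Σ(b_i/K_i) = 10.2/0.113 + 7.26/1.40 = 95.45 d.
K_eq = L / Σ(b_i/K_i) = 17.46 / 95.45 = 0.1829 m/day.
Q = K_eq · A · (Δh/L) = 0.1829 × 1540 × (11.7/17.46) = 188.8 m³/day.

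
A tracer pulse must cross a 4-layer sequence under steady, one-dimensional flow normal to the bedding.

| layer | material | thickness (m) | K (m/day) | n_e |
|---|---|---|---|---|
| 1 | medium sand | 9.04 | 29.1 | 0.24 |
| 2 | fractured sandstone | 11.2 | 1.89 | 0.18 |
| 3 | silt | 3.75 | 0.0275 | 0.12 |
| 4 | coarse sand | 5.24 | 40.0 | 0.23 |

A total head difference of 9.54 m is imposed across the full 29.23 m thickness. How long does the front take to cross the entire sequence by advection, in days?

With flow normal to the layers, continuity requires the same specific discharge q through every layer.
Σ(b_i/K_i) = 9.04/29.1 + 11.2/1.89 + 3.75/0.0275 + 5.24/40.0 = 142.7 d.
q = Δh / Σ(b_i/K_i) = 9.54 / 142.7 = 0.06684 m/day.
In each layer the seepage velocity is v_i = q/n_i, so the layer transit time is t_i = b_i·n_i / q:
  layer 1 (medium sand): t_1 = 9.04 × 0.24 / 0.06684 = 32.46 d
  layer 2 (fractured sandstone): t_2 = 11.2 × 0.18 / 0.06684 = 30.16 d
  layer 3 (silt): t_3 = 3.75 × 0.12 / 0.06684 = 6.733 d
  layer 4 (coarse sand): t_4 = 5.24 × 0.23 / 0.06684 = 18.03 d
Total t = Σ t_i = 87.39 days.

87.4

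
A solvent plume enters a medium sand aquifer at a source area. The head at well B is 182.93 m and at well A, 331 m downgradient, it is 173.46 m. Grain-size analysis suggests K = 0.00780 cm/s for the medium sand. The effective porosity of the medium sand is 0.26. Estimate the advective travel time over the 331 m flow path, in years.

Convert K: 0.00780 cm/s × 864 = 6.739 m/day.
Hydraulic gradient i = (182.93 − 173.46) / 331 = 9.47 / 331 = 0.02861.
Darcy flux q = K · i = 6.739 × 0.02861 = 0.1928 m/day.
Seepage velocity v = q / n_e = 0.1928 / 0.26 = 0.7416 m/day.
Travel time t = L / v = 331 / 0.7416 = 446.3 days = 1.222 years.

1.22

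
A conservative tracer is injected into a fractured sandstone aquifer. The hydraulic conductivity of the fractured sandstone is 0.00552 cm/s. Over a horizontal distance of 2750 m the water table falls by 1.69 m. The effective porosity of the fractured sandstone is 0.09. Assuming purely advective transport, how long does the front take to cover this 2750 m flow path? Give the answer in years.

231

Convert K: 0.00552 cm/s × 864 = 4.769 m/day.
Hydraulic gradient i = Δh / L = 1.69 / 2750 = 0.0006145.
Darcy flux q = K · i = 4.769 × 0.0006145 = 0.002931 m/day.
Seepage velocity v = q / n_e = 0.002931 / 0.09 = 0.03257 m/day.
Travel time t = L / v = 2750 / 0.03257 = 84444 days = 231.2 years.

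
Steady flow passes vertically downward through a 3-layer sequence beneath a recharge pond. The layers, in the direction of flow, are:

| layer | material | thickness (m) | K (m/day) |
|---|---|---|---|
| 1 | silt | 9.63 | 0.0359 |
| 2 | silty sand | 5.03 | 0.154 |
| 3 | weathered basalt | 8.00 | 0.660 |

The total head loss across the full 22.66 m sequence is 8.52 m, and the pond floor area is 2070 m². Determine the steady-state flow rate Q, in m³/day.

56.3

Flow is perpendicular to layering, so the layers act in series and the equivalent K is the thickness-weighted harmonic mean.
Total thickness L = 9.63 + 5.03 + 8.00 = 22.66 m.
Σ(b_i/K_i) = 9.63/0.0359 + 5.03/0.154 + 8.00/0.660 = 313.0 d.
K_eq = L / Σ(b_i/K_i) = 22.66 / 313.0 = 0.07239 m/day.
Q = K_eq · A · (Δh/L) = 0.07239 × 2070 × (8.52/22.66) = 56.34 m³/day.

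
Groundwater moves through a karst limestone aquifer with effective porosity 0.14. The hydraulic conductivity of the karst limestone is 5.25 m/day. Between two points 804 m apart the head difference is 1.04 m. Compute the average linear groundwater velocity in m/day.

0.0485

Hydraulic gradient i = Δh / L = 1.04 / 804 = 0.001294.
Darcy flux q = K · i = 5.250 × 0.001294 = 0.006791 m/day.
Seepage velocity v = q / n_e = 0.006791 / 0.14 = 0.04851 m/day.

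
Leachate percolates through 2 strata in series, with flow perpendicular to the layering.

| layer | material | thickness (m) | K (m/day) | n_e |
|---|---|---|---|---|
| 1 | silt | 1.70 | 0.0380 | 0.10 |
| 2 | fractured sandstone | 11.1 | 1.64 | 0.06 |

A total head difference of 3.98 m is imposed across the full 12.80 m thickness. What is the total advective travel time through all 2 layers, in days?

10.8

With flow normal to the layers, continuity requires the same specific discharge q through every layer.
Σ(b_i/K_i) = 1.70/0.0380 + 11.1/1.64 = 51.51 d.
q = Δh / Σ(b_i/K_i) = 3.98 / 51.51 = 0.07727 m/day.
In each layer the seepage velocity is v_i = q/n_i, so the layer transit time is t_i = b_i·n_i / q:
  layer 1 (silt): t_1 = 1.70 × 0.10 / 0.07727 = 2.200 d
  layer 2 (fractured sandstone): t_2 = 11.1 × 0.06 / 0.07727 = 8.619 d
Total t = Σ t_i = 10.82 days.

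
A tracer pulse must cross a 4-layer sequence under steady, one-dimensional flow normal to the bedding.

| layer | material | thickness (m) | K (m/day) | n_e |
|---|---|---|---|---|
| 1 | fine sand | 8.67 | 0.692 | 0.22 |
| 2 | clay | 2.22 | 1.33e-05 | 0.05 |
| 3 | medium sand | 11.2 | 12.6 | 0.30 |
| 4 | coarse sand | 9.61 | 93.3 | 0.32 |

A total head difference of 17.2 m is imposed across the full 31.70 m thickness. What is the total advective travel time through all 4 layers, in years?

With flow normal to the layers, continuity requires the same specific discharge q through every layer.
Σ(b_i/K_i) = 8.67/0.692 + 2.22/1.33e-05 + 11.2/12.6 + 9.61/93.3 = 1.669e+05 d.
q = Δh / Σ(b_i/K_i) = 17.2 / 1.669e+05 = 0.0001030 m/day.
In each layer the seepage velocity is v_i = q/n_i, so the layer transit time is t_i = b_i·n_i / q:
  layer 1 (fine sand): t_1 = 8.67 × 0.22 / 0.0001030 = 18512 d
  layer 2 (clay): t_2 = 2.22 × 0.05 / 0.0001030 = 1077 d
  layer 3 (medium sand): t_3 = 11.2 × 0.30 / 0.0001030 = 32610 d
  layer 4 (coarse sand): t_4 = 9.61 × 0.32 / 0.0001030 = 29846 d
Total t = Σ t_i = 82045 days = 224.6 years.

225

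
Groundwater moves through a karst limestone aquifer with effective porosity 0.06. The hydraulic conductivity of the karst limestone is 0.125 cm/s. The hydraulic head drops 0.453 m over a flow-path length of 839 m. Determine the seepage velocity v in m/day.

Convert K: 0.125 cm/s × 864 = 108.0 m/day.
Hydraulic gradient i = Δh / L = 0.453 / 839 = 0.0005399.
Darcy flux q = K · i = 108.0 × 0.0005399 = 0.05831 m/day.
Seepage velocity v = q / n_e = 0.05831 / 0.06 = 0.9719 m/day.

0.972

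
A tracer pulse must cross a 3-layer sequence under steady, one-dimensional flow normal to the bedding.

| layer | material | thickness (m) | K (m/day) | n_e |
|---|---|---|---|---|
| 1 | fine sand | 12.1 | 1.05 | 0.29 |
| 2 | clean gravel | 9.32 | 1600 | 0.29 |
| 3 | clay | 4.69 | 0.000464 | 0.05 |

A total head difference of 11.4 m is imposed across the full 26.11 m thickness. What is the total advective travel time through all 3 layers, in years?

15.7

With flow normal to the layers, continuity requires the same specific discharge q through every layer.
Σ(b_i/K_i) = 12.1/1.05 + 9.32/1600 + 4.69/0.000464 = 10119 d.
q = Δh / Σ(b_i/K_i) = 11.4 / 10119 = 0.001127 m/day.
In each layer the seepage velocity is v_i = q/n_i, so the layer transit time is t_i = b_i·n_i / q:
  layer 1 (fine sand): t_1 = 12.1 × 0.29 / 0.001127 = 3115 d
  layer 2 (clean gravel): t_2 = 9.32 × 0.29 / 0.001127 = 2399 d
  layer 3 (clay): t_3 = 4.69 × 0.05 / 0.001127 = 208.2 d
Total t = Σ t_i = 5722 days = 15.67 years.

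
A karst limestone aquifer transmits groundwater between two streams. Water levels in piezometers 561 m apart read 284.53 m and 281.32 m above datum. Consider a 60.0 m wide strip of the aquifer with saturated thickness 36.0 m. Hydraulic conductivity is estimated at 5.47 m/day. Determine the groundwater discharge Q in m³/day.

67.6

Cross-sectional area A = 60.0 × 36.0 = 2160 m².
Hydraulic gradient i = (284.53 − 281.32) / 561 = 3.21 / 561 = 0.005722.
Darcy's law: Q = K · A · i = 5.470 × 2160 × 0.005722 = 67.61 m³/day.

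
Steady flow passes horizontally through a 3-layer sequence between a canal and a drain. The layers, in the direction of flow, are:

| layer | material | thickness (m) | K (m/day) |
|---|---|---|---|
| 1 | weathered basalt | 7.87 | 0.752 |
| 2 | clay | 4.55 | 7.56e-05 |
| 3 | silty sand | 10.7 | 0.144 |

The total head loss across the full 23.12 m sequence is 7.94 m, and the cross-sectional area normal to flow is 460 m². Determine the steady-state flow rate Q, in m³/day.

0.0606

Flow is perpendicular to layering, so the layers act in series and the equivalent K is the thickness-weighted harmonic mean.
Total thickness L = 7.87 + 4.55 + 10.7 = 23.12 m.
Σ(b_i/K_i) = 7.87/0.752 + 4.55/7.56e-05 + 10.7/0.144 = 60270 d.
K_eq = L / Σ(b_i/K_i) = 23.12 / 60270 = 0.0003836 m/day.
Q = K_eq · A · (Δh/L) = 0.0003836 × 460 × (7.94/23.12) = 0.06060 m³/day.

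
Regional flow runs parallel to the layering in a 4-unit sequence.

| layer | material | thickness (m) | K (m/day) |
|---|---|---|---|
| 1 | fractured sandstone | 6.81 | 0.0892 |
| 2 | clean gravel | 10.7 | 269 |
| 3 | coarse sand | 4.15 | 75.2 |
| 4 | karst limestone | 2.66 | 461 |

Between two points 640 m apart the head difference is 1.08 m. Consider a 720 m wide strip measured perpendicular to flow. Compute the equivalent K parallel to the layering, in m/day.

182

Flow is parallel to layering, so each bed carries its own Darcy discharge and the transmissivities add.
Σ(K_i·b_i) = 0.0892×6.81 + 269×10.7 + 75.2×4.15 + 461×2.66 = 4417 m²/day.
Total thickness b = 24.32 m, so K_eq = Σ(K_i·b_i)/b = 181.6 m/day.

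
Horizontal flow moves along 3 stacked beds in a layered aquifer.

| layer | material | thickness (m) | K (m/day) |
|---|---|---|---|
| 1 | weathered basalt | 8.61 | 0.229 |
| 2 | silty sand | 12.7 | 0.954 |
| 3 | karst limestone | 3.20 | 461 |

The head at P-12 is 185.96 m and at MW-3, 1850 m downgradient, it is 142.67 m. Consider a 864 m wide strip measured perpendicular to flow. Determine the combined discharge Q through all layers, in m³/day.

30100

Flow is parallel to layering, so each bed carries its own Darcy discharge and the transmissivities add.
Σ(K_i·b_i) = 0.229×8.61 + 0.954×12.7 + 461×3.20 = 1489 m²/day.
Hydraulic gradient i = (185.96 − 142.67) / 1850 = 43.29 / 1850 = 0.02340.
Q = Σ(K_i·b_i) · W · i = 1489 × 864 × 0.02340 = 30110 m³/day.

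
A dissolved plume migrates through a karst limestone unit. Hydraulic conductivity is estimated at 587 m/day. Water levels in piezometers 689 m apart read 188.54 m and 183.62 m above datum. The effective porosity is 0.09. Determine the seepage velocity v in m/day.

Hydraulic gradient i = (188.54 − 183.62) / 689 = 4.92 / 689 = 0.007141.
Darcy flux q = K · i = 587.0 × 0.007141 = 4.192 m/day.
Seepage velocity v = q / n_e = 4.192 / 0.09 = 46.57 m/day.

46.6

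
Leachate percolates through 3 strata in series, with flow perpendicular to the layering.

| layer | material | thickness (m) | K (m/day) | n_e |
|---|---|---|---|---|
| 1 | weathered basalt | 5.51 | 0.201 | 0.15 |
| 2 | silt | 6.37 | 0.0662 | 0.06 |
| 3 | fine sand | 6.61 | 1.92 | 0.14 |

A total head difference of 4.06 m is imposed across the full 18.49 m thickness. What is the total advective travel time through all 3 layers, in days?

66.8

With flow normal to the layers, continuity requires the same specific discharge q through every layer.
Σ(b_i/K_i) = 5.51/0.201 + 6.37/0.0662 + 6.61/1.92 = 127.1 d.
q = Δh / Σ(b_i/K_i) = 4.06 / 127.1 = 0.03195 m/day.
In each layer the seepage velocity is v_i = q/n_i, so the layer transit time is t_i = b_i·n_i / q:
  layer 1 (weathered basalt): t_1 = 5.51 × 0.15 / 0.03195 = 25.87 d
  layer 2 (silt): t_2 = 6.37 × 0.06 / 0.03195 = 11.96 d
  layer 3 (fine sand): t_3 = 6.61 × 0.14 / 0.03195 = 28.97 d
Total t = Σ t_i = 66.80 days.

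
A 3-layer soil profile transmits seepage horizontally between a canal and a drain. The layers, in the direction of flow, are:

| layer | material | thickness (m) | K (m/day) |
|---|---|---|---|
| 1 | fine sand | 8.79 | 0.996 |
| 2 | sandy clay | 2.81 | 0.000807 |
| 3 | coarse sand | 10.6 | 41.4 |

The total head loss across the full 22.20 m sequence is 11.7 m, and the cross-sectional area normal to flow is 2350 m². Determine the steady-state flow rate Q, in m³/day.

7.88

Flow is perpendicular to layering, so the layers act in series and the equivalent K is the thickness-weighted harmonic mean.
Total thickness L = 8.79 + 2.81 + 10.6 = 22.20 m.
Σ(b_i/K_i) = 8.79/0.996 + 2.81/0.000807 + 10.6/41.4 = 3491 d.
K_eq = L / Σ(b_i/K_i) = 22.20 / 3491 = 0.006359 m/day.
Q = K_eq · A · (Δh/L) = 0.006359 × 2350 × (11.7/22.20) = 7.876 m³/day.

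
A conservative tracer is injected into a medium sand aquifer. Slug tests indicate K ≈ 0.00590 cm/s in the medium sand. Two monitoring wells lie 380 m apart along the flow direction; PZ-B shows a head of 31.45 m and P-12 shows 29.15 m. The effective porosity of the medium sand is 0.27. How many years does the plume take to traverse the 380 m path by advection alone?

9.10

Convert K: 0.00590 cm/s × 864 = 5.098 m/day.
Hydraulic gradient i = (31.45 − 29.15) / 380 = 2.3 / 380 = 0.006053.
Darcy flux q = K · i = 5.098 × 0.006053 = 0.03085 m/day.
Seepage velocity v = q / n_e = 0.03085 / 0.27 = 0.1143 m/day.
Travel time t = L / v = 380 / 0.1143 = 3325 days = 9.104 years.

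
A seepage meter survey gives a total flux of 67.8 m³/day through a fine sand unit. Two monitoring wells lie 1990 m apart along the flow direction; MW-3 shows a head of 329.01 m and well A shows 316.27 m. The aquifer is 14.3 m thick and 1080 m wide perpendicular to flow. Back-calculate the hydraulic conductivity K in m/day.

0.686

Cross-sectional area A = 1080 × 14.3 = 15444 m².
Hydraulic gradient i = (329.01 − 316.27) / 1990 = 12.74 / 1990 = 0.006402.
From Q = K·A·i, K = Q / (A·i) = 67.8 / (15444 × 0.006402) = 0.6857 m/day.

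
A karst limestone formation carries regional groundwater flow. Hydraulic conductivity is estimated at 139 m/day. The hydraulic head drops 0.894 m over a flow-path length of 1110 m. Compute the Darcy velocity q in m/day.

0.112

Hydraulic gradient i = Δh / L = 0.894 / 1110 = 0.0008054.
Specific discharge q = K · i = 139.0 × 0.0008054 = 0.1120 m/day.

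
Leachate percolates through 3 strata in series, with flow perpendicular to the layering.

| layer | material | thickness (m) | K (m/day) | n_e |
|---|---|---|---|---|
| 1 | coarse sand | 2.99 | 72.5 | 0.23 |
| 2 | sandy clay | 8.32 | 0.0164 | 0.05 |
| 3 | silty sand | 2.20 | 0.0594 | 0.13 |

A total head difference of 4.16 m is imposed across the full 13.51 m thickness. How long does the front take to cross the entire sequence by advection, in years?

0.498

With flow normal to the layers, continuity requires the same specific discharge q through every layer.
Σ(b_i/K_i) = 2.99/72.5 + 8.32/0.0164 + 2.20/0.0594 = 544.4 d.
q = Δh / Σ(b_i/K_i) = 4.16 / 544.4 = 0.007642 m/day.
In each layer the seepage velocity is v_i = q/n_i, so the layer transit time is t_i = b_i·n_i / q:
  layer 1 (coarse sand): t_1 = 2.99 × 0.23 / 0.007642 = 90.00 d
  layer 2 (sandy clay): t_2 = 8.32 × 0.05 / 0.007642 = 54.44 d
  layer 3 (silty sand): t_3 = 2.20 × 0.13 / 0.007642 = 37.43 d
Total t = Σ t_i = 181.9 days = 0.4979 years.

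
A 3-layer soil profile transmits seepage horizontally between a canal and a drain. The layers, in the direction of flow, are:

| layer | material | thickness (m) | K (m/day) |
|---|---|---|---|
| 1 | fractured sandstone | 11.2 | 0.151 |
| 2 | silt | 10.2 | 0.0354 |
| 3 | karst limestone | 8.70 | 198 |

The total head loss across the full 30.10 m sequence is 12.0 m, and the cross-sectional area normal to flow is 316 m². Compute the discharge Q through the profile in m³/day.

10.5

Flow is perpendicular to layering, so the layers act in series and the equivalent K is the thickness-weighted harmonic mean.
Total thickness L = 11.2 + 10.2 + 8.70 = 30.10 m.
Σ(b_i/K_i) = 11.2/0.151 + 10.2/0.0354 + 8.70/198 = 362.4 d.
K_eq = L / Σ(b_i/K_i) = 30.10 / 362.4 = 0.08307 m/day.
Q = K_eq · A · (Δh/L) = 0.08307 × 316 × (12.0/30.10) = 10.46 m³/day.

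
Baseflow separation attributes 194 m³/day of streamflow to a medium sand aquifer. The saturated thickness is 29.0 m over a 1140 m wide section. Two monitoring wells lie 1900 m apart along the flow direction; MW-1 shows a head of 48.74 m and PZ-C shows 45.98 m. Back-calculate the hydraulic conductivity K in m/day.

Cross-sectional area A = 1140 × 29.0 = 33060 m².
Hydraulic gradient i = (48.74 − 45.98) / 1900 = 2.76 / 1900 = 0.001453.
From Q = K·A·i, K = Q / (A·i) = 194 / (33060 × 0.001453) = 4.040 m/day.

4.04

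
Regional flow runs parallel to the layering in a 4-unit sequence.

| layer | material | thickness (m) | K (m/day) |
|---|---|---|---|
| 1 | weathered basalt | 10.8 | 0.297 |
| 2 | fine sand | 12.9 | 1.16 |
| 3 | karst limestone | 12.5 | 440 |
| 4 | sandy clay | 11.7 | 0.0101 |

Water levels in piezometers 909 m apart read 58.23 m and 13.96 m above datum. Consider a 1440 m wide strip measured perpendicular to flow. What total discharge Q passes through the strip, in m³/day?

Flow is parallel to layering, so each bed carries its own Darcy discharge and the transmissivities add.
Σ(K_i·b_i) = 0.297×10.8 + 1.16×12.9 + 440×12.5 + 0.0101×11.7 = 5518 m²/day.
Hydraulic gradient i = (58.23 − 13.96) / 909 = 44.27 / 909 = 0.04870.
Q = Σ(K_i·b_i) · W · i = 5518 × 1440 × 0.04870 = 3.870e+05 m³/day.

387000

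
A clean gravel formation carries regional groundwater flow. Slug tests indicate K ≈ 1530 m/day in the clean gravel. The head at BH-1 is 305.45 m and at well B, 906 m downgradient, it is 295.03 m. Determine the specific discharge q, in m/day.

Hydraulic gradient i = (305.45 − 295.03) / 906 = 10.42 / 906 = 0.01150.
Specific discharge q = K · i = 1530 × 0.01150 = 17.60 m/day.

17.6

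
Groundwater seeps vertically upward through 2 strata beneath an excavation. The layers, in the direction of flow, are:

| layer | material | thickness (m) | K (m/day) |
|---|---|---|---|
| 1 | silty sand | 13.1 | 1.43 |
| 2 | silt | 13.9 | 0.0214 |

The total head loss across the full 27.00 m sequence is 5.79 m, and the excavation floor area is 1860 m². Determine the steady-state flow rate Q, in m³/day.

16.3

Flow is perpendicular to layering, so the layers act in series and the equivalent K is the thickness-weighted harmonic mean.
Total thickness L = 13.1 + 13.9 = 27.00 m.
Σ(b_i/K_i) = 13.1/1.43 + 13.9/0.0214 = 658.7 d.
K_eq = L / Σ(b_i/K_i) = 27.00 / 658.7 = 0.04099 m/day.
Q = K_eq · A · (Δh/L) = 0.04099 × 1860 × (5.79/27.00) = 16.35 m³/day.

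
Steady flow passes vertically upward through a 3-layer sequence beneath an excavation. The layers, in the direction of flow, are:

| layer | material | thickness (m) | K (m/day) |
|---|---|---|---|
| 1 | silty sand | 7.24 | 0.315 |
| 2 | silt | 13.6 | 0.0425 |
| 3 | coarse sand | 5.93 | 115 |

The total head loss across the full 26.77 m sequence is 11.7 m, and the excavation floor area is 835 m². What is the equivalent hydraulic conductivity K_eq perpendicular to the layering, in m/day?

Flow is perpendicular to layering, so the layers act in series and the equivalent K is the thickness-weighted harmonic mean.
Total thickness L = 7.24 + 13.6 + 5.93 = 26.77 m.
Σ(b_i/K_i) = 7.24/0.315 + 13.6/0.0425 + 5.93/115 = 343.0 d.
K_eq = L / Σ(b_i/K_i) = 26.77 / 343.0 = 0.07804 m/day.

0.0780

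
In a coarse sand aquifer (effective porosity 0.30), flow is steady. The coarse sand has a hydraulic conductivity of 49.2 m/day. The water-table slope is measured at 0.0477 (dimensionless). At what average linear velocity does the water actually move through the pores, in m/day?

Hydraulic gradient i = 0.0477.
Darcy flux q = K · i = 49.20 × 0.04770 = 2.347 m/day.
Seepage velocity v = q / n_e = 2.347 / 0.30 = 7.823 m/day.

7.82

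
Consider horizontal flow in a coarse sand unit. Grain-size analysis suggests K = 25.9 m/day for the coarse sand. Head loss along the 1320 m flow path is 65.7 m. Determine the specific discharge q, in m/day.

1.29

Hydraulic gradient i = Δh / L = 65.7 / 1320 = 0.04977.
Specific discharge q = K · i = 25.90 × 0.04977 = 1.289 m/day.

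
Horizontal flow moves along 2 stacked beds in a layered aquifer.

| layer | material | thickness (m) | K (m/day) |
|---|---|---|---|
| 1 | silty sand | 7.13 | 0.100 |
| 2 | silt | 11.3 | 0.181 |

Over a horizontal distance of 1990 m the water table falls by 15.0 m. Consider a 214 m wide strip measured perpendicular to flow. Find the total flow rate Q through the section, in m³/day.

Flow is parallel to layering, so each bed carries its own Darcy discharge and the transmissivities add.
Σ(K_i·b_i) = 0.100×7.13 + 0.181×11.3 = 2.758 m²/day.
Hydraulic gradient i = Δh / L = 15.0 / 1990 = 0.007538.
Q = Σ(K_i·b_i) · W · i = 2.758 × 214 × 0.007538 = 4.449 m³/day.

4.45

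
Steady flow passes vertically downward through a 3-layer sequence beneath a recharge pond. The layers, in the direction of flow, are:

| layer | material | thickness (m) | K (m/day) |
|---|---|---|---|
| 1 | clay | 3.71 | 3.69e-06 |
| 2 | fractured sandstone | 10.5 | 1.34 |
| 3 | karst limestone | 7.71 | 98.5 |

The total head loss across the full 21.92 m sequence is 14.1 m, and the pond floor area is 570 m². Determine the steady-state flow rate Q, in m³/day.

Flow is perpendicular to layering, so the layers act in series and the equivalent K is the thickness-weighted harmonic mean.
Total thickness L = 3.71 + 10.5 + 7.71 = 21.92 m.
Σ(b_i/K_i) = 3.71/3.69e-06 + 10.5/1.34 + 7.71/98.5 = 1.005e+06 d.
K_eq = L / Σ(b_i/K_i) = 21.92 / 1.005e+06 = 2.180e-05 m/day.
Q = K_eq · A · (Δh/L) = 2.180e-05 × 570 × (14.1/21.92) = 0.007994 m³/day.

0.00799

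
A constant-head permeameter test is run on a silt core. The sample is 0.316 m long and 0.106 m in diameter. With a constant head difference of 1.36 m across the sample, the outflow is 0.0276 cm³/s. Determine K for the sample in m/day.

0.0628

Cross-sectional area A = π·(d/2)² = π × (0.106/2)² = 0.008825 m².
Convert discharge: 0.0276 cm³/s = 2.760e-08 m³/s.
Darcy's law rearranged: K = Q·L / (A·Δh) = 2.760e-08 × 0.316 / (0.008825 × 1.36) = 7.267e-07 m/s = 0.06279 m/day.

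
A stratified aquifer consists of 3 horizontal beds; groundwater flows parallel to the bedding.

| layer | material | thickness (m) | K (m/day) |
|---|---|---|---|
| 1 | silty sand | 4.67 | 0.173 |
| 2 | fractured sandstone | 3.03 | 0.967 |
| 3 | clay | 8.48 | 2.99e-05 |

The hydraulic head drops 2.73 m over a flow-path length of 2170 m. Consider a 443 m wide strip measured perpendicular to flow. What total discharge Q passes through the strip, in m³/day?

Flow is parallel to layering, so each bed carries its own Darcy discharge and the transmissivities add.
Σ(K_i·b_i) = 0.173×4.67 + 0.967×3.03 + 2.99e-05×8.48 = 3.738 m²/day.
Hydraulic gradient i = Δh / L = 2.73 / 2170 = 0.001258.
Q = Σ(K_i·b_i) · W · i = 3.738 × 443 × 0.001258 = 2.083 m³/day.

2.08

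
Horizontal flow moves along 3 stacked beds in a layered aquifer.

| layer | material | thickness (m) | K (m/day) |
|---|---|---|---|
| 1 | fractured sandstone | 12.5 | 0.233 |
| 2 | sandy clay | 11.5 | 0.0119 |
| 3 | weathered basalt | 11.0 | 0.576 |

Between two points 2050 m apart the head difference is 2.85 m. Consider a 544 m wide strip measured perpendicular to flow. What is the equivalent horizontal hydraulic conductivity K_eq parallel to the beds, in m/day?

0.268

Flow is parallel to layering, so each bed carries its own Darcy discharge and the transmissivities add.
Σ(K_i·b_i) = 0.233×12.5 + 0.0119×11.5 + 0.576×11.0 = 9.385 m²/day.
Total thickness b = 35.00 m, so K_eq = Σ(K_i·b_i)/b = 0.2682 m/day.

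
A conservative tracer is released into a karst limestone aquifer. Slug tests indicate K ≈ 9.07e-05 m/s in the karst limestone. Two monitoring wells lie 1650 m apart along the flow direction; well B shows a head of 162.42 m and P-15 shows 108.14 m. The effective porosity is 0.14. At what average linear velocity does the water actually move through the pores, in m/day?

Convert K: 9.07e-05 m/s × 86400 = 7.836 m/day.
Hydraulic gradient i = (162.42 − 108.14) / 1650 = 54.28 / 1650 = 0.03290.
Darcy flux q = K · i = 7.836 × 0.03290 = 0.2578 m/day.
Seepage velocity v = q / n_e = 0.2578 / 0.14 = 1.841 m/day.

1.84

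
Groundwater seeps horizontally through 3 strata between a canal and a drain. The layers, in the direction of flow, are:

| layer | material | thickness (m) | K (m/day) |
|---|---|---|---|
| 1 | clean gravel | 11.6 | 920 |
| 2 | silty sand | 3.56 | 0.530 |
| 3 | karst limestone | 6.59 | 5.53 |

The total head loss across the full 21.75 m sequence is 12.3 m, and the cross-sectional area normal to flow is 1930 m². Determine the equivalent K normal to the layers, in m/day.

2.75

Flow is perpendicular to layering, so the layers act in series and the equivalent K is the thickness-weighted harmonic mean.
Total thickness L = 11.6 + 3.56 + 6.59 = 21.75 m.
Σ(b_i/K_i) = 11.6/920 + 3.56/0.530 + 6.59/5.53 = 7.921 d.
K_eq = L / Σ(b_i/K_i) = 21.75 / 7.921 = 2.746 m/day.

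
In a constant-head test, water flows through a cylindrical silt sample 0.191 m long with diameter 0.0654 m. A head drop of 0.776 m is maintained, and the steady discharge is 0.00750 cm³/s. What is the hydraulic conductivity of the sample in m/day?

Cross-sectional area A = π·(d/2)² = π × (0.0654/2)² = 0.003359 m².
Convert discharge: 0.00750 cm³/s = 7.500e-09 m³/s.
Darcy's law rearranged: K = Q·L / (A·Δh) = 7.500e-09 × 0.191 / (0.003359 × 0.776) = 5.495e-07 m/s = 0.04748 m/day.

0.0475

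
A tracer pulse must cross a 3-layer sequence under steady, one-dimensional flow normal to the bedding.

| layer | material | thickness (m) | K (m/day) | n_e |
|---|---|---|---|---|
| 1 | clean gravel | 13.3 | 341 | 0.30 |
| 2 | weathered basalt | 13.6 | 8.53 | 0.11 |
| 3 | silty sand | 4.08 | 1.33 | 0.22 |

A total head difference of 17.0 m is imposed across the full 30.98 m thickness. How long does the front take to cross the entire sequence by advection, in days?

With flow normal to the layers, continuity requires the same specific discharge q through every layer.
Σ(b_i/K_i) = 13.3/341 + 13.6/8.53 + 4.08/1.33 = 4.701 d.
q = Δh / Σ(b_i/K_i) = 17.0 / 4.701 = 3.616 m/day.
In each layer the seepage velocity is v_i = q/n_i, so the layer transit time is t_i = b_i·n_i / q:
  layer 1 (clean gravel): t_1 = 13.3 × 0.30 / 3.616 = 1.103 d
  layer 2 (weathered basalt): t_2 = 13.6 × 0.11 / 3.616 = 0.4137 d
  layer 3 (silty sand): t_3 = 4.08 × 0.22 / 3.616 = 0.2482 d
Total t = Σ t_i = 1.765 days.

1.77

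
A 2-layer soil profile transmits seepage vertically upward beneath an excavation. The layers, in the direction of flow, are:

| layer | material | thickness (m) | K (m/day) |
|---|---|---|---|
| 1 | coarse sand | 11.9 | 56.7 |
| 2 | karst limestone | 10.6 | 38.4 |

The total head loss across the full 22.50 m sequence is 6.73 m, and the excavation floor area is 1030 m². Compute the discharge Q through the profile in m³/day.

Flow is perpendicular to layering, so the layers act in series and the equivalent K is the thickness-weighted harmonic mean.
Total thickness L = 11.9 + 10.6 = 22.50 m.
Σ(b_i/K_i) = 11.9/56.7 + 10.6/38.4 = 0.4859 d.
K_eq = L / Σ(b_i/K_i) = 22.50 / 0.4859 = 46.30 m/day.
Q = K_eq · A · (Δh/L) = 46.30 × 1030 × (6.73/22.50) = 14266 m³/day.

14300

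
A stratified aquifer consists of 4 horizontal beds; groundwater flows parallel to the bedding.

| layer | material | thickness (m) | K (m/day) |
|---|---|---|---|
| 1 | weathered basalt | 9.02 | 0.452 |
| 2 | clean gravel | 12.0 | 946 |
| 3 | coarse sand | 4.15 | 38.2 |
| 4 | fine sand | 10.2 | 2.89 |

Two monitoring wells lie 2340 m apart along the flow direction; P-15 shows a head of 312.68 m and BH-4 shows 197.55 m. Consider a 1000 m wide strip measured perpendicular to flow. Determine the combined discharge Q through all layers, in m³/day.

568000

Flow is parallel to layering, so each bed carries its own Darcy discharge and the transmissivities add.
Σ(K_i·b_i) = 0.452×9.02 + 946×12.0 + 38.2×4.15 + 2.89×10.2 = 11544 m²/day.
Hydraulic gradient i = (312.68 − 197.55) / 2340 = 115.13 / 2340 = 0.04920.
Q = Σ(K_i·b_i) · W · i = 11544 × 1000 × 0.04920 = 5.680e+05 m³/day.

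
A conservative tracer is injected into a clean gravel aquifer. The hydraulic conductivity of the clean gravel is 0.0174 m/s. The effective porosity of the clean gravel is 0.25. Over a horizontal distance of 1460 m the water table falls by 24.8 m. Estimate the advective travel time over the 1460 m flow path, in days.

Convert K: 0.0174 m/s × 86400 = 1503 m/day.
Hydraulic gradient i = Δh / L = 24.8 / 1460 = 0.01699.
Darcy flux q = K · i = 1503 × 0.01699 = 25.54 m/day.
Seepage velocity v = q / n_e = 25.54 / 0.25 = 102.1 m/day.
Travel time t = L / v = 1460 / 102.1 = 14.29 days.

14.3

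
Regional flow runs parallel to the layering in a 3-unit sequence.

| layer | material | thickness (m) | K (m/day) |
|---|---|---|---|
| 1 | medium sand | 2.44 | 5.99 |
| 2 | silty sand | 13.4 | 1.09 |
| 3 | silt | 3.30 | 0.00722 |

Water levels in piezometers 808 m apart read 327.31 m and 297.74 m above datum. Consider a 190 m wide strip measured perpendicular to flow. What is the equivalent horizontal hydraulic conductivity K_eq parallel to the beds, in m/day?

Flow is parallel to layering, so each bed carries its own Darcy discharge and the transmissivities add.
Σ(K_i·b_i) = 5.99×2.44 + 1.09×13.4 + 0.00722×3.30 = 29.25 m²/day.
Total thickness b = 19.14 m, so K_eq = Σ(K_i·b_i)/b = 1.528 m/day.

1.53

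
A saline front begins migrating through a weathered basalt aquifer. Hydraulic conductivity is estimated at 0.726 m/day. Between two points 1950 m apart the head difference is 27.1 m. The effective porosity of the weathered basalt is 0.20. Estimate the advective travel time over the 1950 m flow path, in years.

Hydraulic gradient i = Δh / L = 27.1 / 1950 = 0.01390.
Darcy flux q = K · i = 0.7260 × 0.01390 = 0.01009 m/day.
Seepage velocity v = q / n_e = 0.01009 / 0.20 = 0.05045 m/day.
Travel time t = L / v = 1950 / 0.05045 = 38654 days = 105.8 years.

106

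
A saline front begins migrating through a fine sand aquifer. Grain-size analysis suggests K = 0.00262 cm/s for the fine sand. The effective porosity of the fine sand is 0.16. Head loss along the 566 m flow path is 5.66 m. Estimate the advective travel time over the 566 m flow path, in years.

Convert K: 0.00262 cm/s × 864 = 2.264 m/day.
Hydraulic gradient i = Δh / L = 5.66 / 566 = 0.01000.
Darcy flux q = K · i = 2.264 × 0.01000 = 0.02264 m/day.
Seepage velocity v = q / n_e = 0.02264 / 0.16 = 0.1415 m/day.
Travel time t = L / v = 566 / 0.1415 = 4001 days = 10.95 years.

11.0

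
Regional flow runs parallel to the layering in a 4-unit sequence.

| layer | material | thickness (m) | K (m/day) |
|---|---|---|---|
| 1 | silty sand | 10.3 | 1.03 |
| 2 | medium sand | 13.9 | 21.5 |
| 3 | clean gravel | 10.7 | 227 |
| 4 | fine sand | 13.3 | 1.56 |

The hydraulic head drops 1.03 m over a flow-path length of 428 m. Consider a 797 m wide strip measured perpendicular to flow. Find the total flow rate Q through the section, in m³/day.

5290

Flow is parallel to layering, so each bed carries its own Darcy discharge and the transmissivities add.
Σ(K_i·b_i) = 1.03×10.3 + 21.5×13.9 + 227×10.7 + 1.56×13.3 = 2759 m²/day.
Hydraulic gradient i = Δh / L = 1.03 / 428 = 0.002407.
Q = Σ(K_i·b_i) · W · i = 2759 × 797 × 0.002407 = 5292 m³/day.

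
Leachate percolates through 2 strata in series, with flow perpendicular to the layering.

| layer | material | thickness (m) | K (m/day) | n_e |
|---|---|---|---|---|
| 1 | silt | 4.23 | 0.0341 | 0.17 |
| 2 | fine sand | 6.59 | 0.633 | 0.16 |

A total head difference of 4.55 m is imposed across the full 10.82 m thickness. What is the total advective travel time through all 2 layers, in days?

52.4

With flow normal to the layers, continuity requires the same specific discharge q through every layer.
Σ(b_i/K_i) = 4.23/0.0341 + 6.59/0.633 = 134.5 d.
q = Δh / Σ(b_i/K_i) = 4.55 / 134.5 = 0.03384 m/day.
In each layer the seepage velocity is v_i = q/n_i, so the layer transit time is t_i = b_i·n_i / q:
  layer 1 (silt): t_1 = 4.23 × 0.17 / 0.03384 = 21.25 d
  layer 2 (fine sand): t_2 = 6.59 × 0.16 / 0.03384 = 31.16 d
Total t = Σ t_i = 52.41 days.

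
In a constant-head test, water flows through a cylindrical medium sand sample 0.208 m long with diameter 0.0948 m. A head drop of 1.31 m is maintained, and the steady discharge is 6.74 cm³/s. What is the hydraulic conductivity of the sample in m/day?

Cross-sectional area A = π·(d/2)² = π × (0.0948/2)² = 0.007058 m².
Convert discharge: 6.74 cm³/s = 6.740e-06 m³/s.
Darcy's law rearranged: K = Q·L / (A·Δh) = 6.740e-06 × 0.208 / (0.007058 × 1.31) = 0.0001516 m/s = 13.10 m/day.

13.1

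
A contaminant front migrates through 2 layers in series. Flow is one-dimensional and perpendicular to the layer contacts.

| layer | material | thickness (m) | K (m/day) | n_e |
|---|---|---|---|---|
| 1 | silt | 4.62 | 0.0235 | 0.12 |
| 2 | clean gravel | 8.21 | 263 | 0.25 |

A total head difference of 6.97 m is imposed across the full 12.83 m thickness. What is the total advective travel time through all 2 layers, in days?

With flow normal to the layers, continuity requires the same specific discharge q through every layer.
Σ(b_i/K_i) = 4.62/0.0235 + 8.21/263 = 196.6 d.
q = Δh / Σ(b_i/K_i) = 6.97 / 196.6 = 0.03545 m/day.
In each layer the seepage velocity is v_i = q/n_i, so the layer transit time is t_i = b_i·n_i / q:
  layer 1 (silt): t_1 = 4.62 × 0.12 / 0.03545 = 15.64 d
  layer 2 (clean gravel): t_2 = 8.21 × 0.25 / 0.03545 = 57.90 d
Total t = Σ t_i = 73.54 days.

73.5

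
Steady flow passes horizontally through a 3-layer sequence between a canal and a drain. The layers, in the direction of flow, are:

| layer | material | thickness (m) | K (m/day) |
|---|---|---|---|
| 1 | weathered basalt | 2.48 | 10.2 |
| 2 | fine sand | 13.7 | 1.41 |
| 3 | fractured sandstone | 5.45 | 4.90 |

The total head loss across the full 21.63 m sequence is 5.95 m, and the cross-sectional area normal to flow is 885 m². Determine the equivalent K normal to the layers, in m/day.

Flow is perpendicular to layering, so the layers act in series and the equivalent K is the thickness-weighted harmonic mean.
Total thickness L = 2.48 + 13.7 + 5.45 = 21.63 m.
Σ(b_i/K_i) = 2.48/10.2 + 13.7/1.41 + 5.45/4.90 = 11.07 d.
K_eq = L / Σ(b_i/K_i) = 21.63 / 11.07 = 1.954 m/day.

1.95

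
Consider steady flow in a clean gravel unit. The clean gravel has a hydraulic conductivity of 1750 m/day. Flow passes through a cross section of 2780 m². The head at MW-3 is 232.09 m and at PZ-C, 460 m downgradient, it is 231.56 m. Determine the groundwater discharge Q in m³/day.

5610

Hydraulic gradient i = (232.09 − 231.56) / 460 = 0.53 / 460 = 0.001152.
Darcy's law: Q = K · A · i = 1750 × 2780 × 0.001152 = 5605 m³/day.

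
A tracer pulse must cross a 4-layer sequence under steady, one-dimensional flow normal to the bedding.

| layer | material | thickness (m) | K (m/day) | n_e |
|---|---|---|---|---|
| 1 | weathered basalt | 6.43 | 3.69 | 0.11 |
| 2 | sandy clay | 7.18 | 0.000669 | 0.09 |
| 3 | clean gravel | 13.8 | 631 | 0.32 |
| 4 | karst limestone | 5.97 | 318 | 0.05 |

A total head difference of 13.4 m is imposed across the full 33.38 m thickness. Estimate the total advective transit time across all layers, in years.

13.3

With flow normal to the layers, continuity requires the same specific discharge q through every layer.
Σ(b_i/K_i) = 6.43/3.69 + 7.18/0.000669 + 13.8/631 + 5.97/318 = 10734 d.
q = Δh / Σ(b_i/K_i) = 13.4 / 10734 = 0.001248 m/day.
In each layer the seepage velocity is v_i = q/n_i, so the layer transit time is t_i = b_i·n_i / q:
  layer 1 (weathered basalt): t_1 = 6.43 × 0.11 / 0.001248 = 566.6 d
  layer 2 (sandy clay): t_2 = 7.18 × 0.09 / 0.001248 = 517.6 d
  layer 3 (clean gravel): t_3 = 13.8 × 0.32 / 0.001248 = 3537 d
  layer 4 (karst limestone): t_4 = 5.97 × 0.05 / 0.001248 = 239.1 d
Total t = Σ t_i = 4861 days = 13.31 years.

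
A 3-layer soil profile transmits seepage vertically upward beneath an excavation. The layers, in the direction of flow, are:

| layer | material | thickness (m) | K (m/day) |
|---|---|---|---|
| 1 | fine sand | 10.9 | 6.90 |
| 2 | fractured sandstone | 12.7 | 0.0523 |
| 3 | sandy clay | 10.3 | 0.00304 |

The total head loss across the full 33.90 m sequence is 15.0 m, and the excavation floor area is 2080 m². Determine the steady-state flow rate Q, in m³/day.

8.59

Flow is perpendicular to layering, so the layers act in series and the equivalent K is the thickness-weighted harmonic mean.
Total thickness L = 10.9 + 12.7 + 10.3 = 33.90 m.
Σ(b_i/K_i) = 10.9/6.90 + 12.7/0.0523 + 10.3/0.00304 = 3633 d.
K_eq = L / Σ(b_i/K_i) = 33.90 / 3633 = 0.009332 m/day.
Q = K_eq · A · (Δh/L) = 0.009332 × 2080 × (15.0/33.90) = 8.589 m³/day.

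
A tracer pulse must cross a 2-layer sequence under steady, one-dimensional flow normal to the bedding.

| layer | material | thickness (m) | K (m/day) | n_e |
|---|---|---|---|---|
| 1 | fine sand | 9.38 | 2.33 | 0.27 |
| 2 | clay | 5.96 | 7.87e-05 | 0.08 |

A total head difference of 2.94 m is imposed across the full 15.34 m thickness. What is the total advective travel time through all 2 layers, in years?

212

With flow normal to the layers, continuity requires the same specific discharge q through every layer.
Σ(b_i/K_i) = 9.38/2.33 + 5.96/7.87e-05 = 75735 d.
q = Δh / Σ(b_i/K_i) = 2.94 / 75735 = 3.882e-05 m/day.
In each layer the seepage velocity is v_i = q/n_i, so the layer transit time is t_i = b_i·n_i / q:
  layer 1 (fine sand): t_1 = 9.38 × 0.27 / 3.882e-05 = 65240 d
  layer 2 (clay): t_2 = 5.96 × 0.08 / 3.882e-05 = 12282 d
Total t = Σ t_i = 77522 days = 212.2 years.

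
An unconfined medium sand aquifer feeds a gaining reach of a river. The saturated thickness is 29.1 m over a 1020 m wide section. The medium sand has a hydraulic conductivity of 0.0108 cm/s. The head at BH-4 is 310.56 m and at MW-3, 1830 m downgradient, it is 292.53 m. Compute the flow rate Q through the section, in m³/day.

Convert K: 0.0108 cm/s × 864 = 9.331 m/day.
Cross-sectional area A = 1020 × 29.1 = 29682 m².
Hydraulic gradient i = (310.56 − 292.53) / 1830 = 18.03 / 1830 = 0.009852.
Darcy's law: Q = K · A · i = 9.331 × 29682 × 0.009852 = 2729 m³/day.

2730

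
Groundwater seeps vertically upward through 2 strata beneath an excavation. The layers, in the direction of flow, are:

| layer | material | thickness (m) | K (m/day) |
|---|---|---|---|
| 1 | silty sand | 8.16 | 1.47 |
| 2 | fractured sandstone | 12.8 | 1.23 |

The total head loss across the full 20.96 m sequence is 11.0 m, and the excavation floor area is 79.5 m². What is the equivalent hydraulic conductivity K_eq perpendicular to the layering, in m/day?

1.31

Flow is perpendicular to layering, so the layers act in series and the equivalent K is the thickness-weighted harmonic mean.
Total thickness L = 8.16 + 12.8 = 20.96 m.
Σ(b_i/K_i) = 8.16/1.47 + 12.8/1.23 = 15.96 d.
K_eq = L / Σ(b_i/K_i) = 20.96 / 15.96 = 1.313 m/day.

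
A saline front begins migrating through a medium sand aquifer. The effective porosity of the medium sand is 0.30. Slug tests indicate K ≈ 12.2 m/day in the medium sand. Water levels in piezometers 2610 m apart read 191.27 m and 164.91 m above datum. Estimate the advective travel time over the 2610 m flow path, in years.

17.4

Hydraulic gradient i = (191.27 − 164.91) / 2610 = 26.36 / 2610 = 0.01010.
Darcy flux q = K · i = 12.20 × 0.01010 = 0.1232 m/day.
Seepage velocity v = q / n_e = 0.1232 / 0.30 = 0.4107 m/day.
Travel time t = L / v = 2610 / 0.4107 = 6355 days = 17.40 years.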